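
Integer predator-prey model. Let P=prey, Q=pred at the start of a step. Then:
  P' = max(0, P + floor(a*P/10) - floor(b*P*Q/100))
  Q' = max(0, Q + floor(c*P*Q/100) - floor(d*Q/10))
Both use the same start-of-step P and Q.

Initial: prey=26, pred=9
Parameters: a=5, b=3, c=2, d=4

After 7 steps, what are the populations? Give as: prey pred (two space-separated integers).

Answer: 1 41

Derivation:
Step 1: prey: 26+13-7=32; pred: 9+4-3=10
Step 2: prey: 32+16-9=39; pred: 10+6-4=12
Step 3: prey: 39+19-14=44; pred: 12+9-4=17
Step 4: prey: 44+22-22=44; pred: 17+14-6=25
Step 5: prey: 44+22-33=33; pred: 25+22-10=37
Step 6: prey: 33+16-36=13; pred: 37+24-14=47
Step 7: prey: 13+6-18=1; pred: 47+12-18=41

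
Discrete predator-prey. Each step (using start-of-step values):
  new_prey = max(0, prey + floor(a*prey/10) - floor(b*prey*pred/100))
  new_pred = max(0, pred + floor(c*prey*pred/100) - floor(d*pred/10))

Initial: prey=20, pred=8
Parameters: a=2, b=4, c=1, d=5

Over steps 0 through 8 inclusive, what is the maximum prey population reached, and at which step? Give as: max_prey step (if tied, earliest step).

Answer: 38 8

Derivation:
Step 1: prey: 20+4-6=18; pred: 8+1-4=5
Step 2: prey: 18+3-3=18; pred: 5+0-2=3
Step 3: prey: 18+3-2=19; pred: 3+0-1=2
Step 4: prey: 19+3-1=21; pred: 2+0-1=1
Step 5: prey: 21+4-0=25; pred: 1+0-0=1
Step 6: prey: 25+5-1=29; pred: 1+0-0=1
Step 7: prey: 29+5-1=33; pred: 1+0-0=1
Step 8: prey: 33+6-1=38; pred: 1+0-0=1
Max prey = 38 at step 8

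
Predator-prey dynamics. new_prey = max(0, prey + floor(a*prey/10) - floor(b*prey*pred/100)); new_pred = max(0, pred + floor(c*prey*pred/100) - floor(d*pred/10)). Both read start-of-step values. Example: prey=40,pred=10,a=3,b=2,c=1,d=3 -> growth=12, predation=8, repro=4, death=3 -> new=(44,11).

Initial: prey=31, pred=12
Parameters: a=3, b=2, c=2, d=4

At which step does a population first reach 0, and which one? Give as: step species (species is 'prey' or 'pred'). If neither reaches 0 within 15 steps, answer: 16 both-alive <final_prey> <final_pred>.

Step 1: prey: 31+9-7=33; pred: 12+7-4=15
Step 2: prey: 33+9-9=33; pred: 15+9-6=18
Step 3: prey: 33+9-11=31; pred: 18+11-7=22
Step 4: prey: 31+9-13=27; pred: 22+13-8=27
Step 5: prey: 27+8-14=21; pred: 27+14-10=31
Step 6: prey: 21+6-13=14; pred: 31+13-12=32
Step 7: prey: 14+4-8=10; pred: 32+8-12=28
Step 8: prey: 10+3-5=8; pred: 28+5-11=22
Step 9: prey: 8+2-3=7; pred: 22+3-8=17
Step 10: prey: 7+2-2=7; pred: 17+2-6=13
Step 11: prey: 7+2-1=8; pred: 13+1-5=9
Step 12: prey: 8+2-1=9; pred: 9+1-3=7
Step 13: prey: 9+2-1=10; pred: 7+1-2=6
Step 14: prey: 10+3-1=12; pred: 6+1-2=5
Step 15: prey: 12+3-1=14; pred: 5+1-2=4
No extinction within 15 steps

Answer: 16 both-alive 14 4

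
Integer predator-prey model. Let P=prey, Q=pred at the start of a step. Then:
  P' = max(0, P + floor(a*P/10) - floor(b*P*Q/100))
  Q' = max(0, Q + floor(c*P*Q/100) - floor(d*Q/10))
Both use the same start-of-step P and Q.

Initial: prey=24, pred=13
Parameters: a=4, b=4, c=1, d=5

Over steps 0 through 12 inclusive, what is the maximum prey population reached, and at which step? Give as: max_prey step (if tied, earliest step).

Step 1: prey: 24+9-12=21; pred: 13+3-6=10
Step 2: prey: 21+8-8=21; pred: 10+2-5=7
Step 3: prey: 21+8-5=24; pred: 7+1-3=5
Step 4: prey: 24+9-4=29; pred: 5+1-2=4
Step 5: prey: 29+11-4=36; pred: 4+1-2=3
Step 6: prey: 36+14-4=46; pred: 3+1-1=3
Step 7: prey: 46+18-5=59; pred: 3+1-1=3
Step 8: prey: 59+23-7=75; pred: 3+1-1=3
Step 9: prey: 75+30-9=96; pred: 3+2-1=4
Step 10: prey: 96+38-15=119; pred: 4+3-2=5
Step 11: prey: 119+47-23=143; pred: 5+5-2=8
Step 12: prey: 143+57-45=155; pred: 8+11-4=15
Max prey = 155 at step 12

Answer: 155 12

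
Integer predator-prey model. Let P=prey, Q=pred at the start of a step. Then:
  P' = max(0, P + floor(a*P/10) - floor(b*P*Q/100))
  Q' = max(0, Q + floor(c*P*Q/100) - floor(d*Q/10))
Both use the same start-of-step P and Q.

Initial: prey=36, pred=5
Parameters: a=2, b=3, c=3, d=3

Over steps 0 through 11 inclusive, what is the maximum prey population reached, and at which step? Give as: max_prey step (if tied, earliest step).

Step 1: prey: 36+7-5=38; pred: 5+5-1=9
Step 2: prey: 38+7-10=35; pred: 9+10-2=17
Step 3: prey: 35+7-17=25; pred: 17+17-5=29
Step 4: prey: 25+5-21=9; pred: 29+21-8=42
Step 5: prey: 9+1-11=0; pred: 42+11-12=41
Step 6: prey: 0+0-0=0; pred: 41+0-12=29
Step 7: prey: 0+0-0=0; pred: 29+0-8=21
Step 8: prey: 0+0-0=0; pred: 21+0-6=15
Step 9: prey: 0+0-0=0; pred: 15+0-4=11
Step 10: prey: 0+0-0=0; pred: 11+0-3=8
Step 11: prey: 0+0-0=0; pred: 8+0-2=6
Max prey = 38 at step 1

Answer: 38 1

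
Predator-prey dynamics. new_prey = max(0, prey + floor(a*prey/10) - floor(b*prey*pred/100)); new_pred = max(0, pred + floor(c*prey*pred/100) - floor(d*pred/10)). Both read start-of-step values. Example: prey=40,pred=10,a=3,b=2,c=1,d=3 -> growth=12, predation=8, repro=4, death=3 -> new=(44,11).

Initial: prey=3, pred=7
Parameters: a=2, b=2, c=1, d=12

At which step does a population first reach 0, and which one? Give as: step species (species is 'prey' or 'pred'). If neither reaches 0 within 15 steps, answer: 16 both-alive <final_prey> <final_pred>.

Step 1: prey: 3+0-0=3; pred: 7+0-8=0
First extinction: pred at step 1

Answer: 1 pred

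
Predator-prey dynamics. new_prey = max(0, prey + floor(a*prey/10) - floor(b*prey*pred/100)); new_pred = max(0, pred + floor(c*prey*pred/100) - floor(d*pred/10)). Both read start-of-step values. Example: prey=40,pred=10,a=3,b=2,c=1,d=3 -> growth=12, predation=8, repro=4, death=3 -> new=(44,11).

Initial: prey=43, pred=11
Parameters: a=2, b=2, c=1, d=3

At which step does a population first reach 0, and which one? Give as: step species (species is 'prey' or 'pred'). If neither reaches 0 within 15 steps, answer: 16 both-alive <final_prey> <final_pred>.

Step 1: prey: 43+8-9=42; pred: 11+4-3=12
Step 2: prey: 42+8-10=40; pred: 12+5-3=14
Step 3: prey: 40+8-11=37; pred: 14+5-4=15
Step 4: prey: 37+7-11=33; pred: 15+5-4=16
Step 5: prey: 33+6-10=29; pred: 16+5-4=17
Step 6: prey: 29+5-9=25; pred: 17+4-5=16
Step 7: prey: 25+5-8=22; pred: 16+4-4=16
Step 8: prey: 22+4-7=19; pred: 16+3-4=15
Step 9: prey: 19+3-5=17; pred: 15+2-4=13
Step 10: prey: 17+3-4=16; pred: 13+2-3=12
Step 11: prey: 16+3-3=16; pred: 12+1-3=10
Step 12: prey: 16+3-3=16; pred: 10+1-3=8
Step 13: prey: 16+3-2=17; pred: 8+1-2=7
Step 14: prey: 17+3-2=18; pred: 7+1-2=6
Step 15: prey: 18+3-2=19; pred: 6+1-1=6
No extinction within 15 steps

Answer: 16 both-alive 19 6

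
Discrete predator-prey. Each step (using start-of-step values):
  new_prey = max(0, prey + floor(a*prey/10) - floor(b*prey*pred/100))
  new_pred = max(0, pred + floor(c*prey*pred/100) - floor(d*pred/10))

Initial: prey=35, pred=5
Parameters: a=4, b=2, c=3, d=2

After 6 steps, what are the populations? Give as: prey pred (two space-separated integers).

Step 1: prey: 35+14-3=46; pred: 5+5-1=9
Step 2: prey: 46+18-8=56; pred: 9+12-1=20
Step 3: prey: 56+22-22=56; pred: 20+33-4=49
Step 4: prey: 56+22-54=24; pred: 49+82-9=122
Step 5: prey: 24+9-58=0; pred: 122+87-24=185
Step 6: prey: 0+0-0=0; pred: 185+0-37=148

Answer: 0 148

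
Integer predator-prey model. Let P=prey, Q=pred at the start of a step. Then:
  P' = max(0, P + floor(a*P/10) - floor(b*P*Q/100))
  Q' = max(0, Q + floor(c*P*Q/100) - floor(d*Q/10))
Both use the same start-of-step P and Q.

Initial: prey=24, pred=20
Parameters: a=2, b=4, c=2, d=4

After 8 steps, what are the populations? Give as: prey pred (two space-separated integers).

Step 1: prey: 24+4-19=9; pred: 20+9-8=21
Step 2: prey: 9+1-7=3; pred: 21+3-8=16
Step 3: prey: 3+0-1=2; pred: 16+0-6=10
Step 4: prey: 2+0-0=2; pred: 10+0-4=6
Step 5: prey: 2+0-0=2; pred: 6+0-2=4
Step 6: prey: 2+0-0=2; pred: 4+0-1=3
Step 7: prey: 2+0-0=2; pred: 3+0-1=2
Step 8: prey: 2+0-0=2; pred: 2+0-0=2

Answer: 2 2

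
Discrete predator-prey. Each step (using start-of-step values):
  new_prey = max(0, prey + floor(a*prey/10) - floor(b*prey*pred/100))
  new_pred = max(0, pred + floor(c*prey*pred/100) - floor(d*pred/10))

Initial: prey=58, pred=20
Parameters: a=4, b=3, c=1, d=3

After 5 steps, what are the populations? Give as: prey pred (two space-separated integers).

Step 1: prey: 58+23-34=47; pred: 20+11-6=25
Step 2: prey: 47+18-35=30; pred: 25+11-7=29
Step 3: prey: 30+12-26=16; pred: 29+8-8=29
Step 4: prey: 16+6-13=9; pred: 29+4-8=25
Step 5: prey: 9+3-6=6; pred: 25+2-7=20

Answer: 6 20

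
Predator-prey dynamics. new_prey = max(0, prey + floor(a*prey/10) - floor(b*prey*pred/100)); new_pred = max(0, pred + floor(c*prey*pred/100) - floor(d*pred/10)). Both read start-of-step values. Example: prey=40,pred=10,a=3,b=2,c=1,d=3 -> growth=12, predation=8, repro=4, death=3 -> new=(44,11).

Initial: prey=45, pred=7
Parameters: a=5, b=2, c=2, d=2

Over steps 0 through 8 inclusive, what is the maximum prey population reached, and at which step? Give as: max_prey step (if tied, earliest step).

Answer: 79 3

Derivation:
Step 1: prey: 45+22-6=61; pred: 7+6-1=12
Step 2: prey: 61+30-14=77; pred: 12+14-2=24
Step 3: prey: 77+38-36=79; pred: 24+36-4=56
Step 4: prey: 79+39-88=30; pred: 56+88-11=133
Step 5: prey: 30+15-79=0; pred: 133+79-26=186
Step 6: prey: 0+0-0=0; pred: 186+0-37=149
Step 7: prey: 0+0-0=0; pred: 149+0-29=120
Step 8: prey: 0+0-0=0; pred: 120+0-24=96
Max prey = 79 at step 3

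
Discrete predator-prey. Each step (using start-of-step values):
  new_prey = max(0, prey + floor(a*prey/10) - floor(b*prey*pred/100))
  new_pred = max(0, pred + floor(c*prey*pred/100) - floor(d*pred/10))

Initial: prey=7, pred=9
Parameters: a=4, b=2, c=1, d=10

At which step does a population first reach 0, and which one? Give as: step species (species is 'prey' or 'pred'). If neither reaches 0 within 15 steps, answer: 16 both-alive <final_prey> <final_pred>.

Step 1: prey: 7+2-1=8; pred: 9+0-9=0
First extinction: pred at step 1

Answer: 1 pred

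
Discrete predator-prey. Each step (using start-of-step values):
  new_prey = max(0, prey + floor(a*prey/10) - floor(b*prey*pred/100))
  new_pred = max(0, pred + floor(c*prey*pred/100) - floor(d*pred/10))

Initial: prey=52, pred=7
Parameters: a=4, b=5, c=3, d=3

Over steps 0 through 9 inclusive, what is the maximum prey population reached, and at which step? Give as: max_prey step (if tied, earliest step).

Step 1: prey: 52+20-18=54; pred: 7+10-2=15
Step 2: prey: 54+21-40=35; pred: 15+24-4=35
Step 3: prey: 35+14-61=0; pred: 35+36-10=61
Step 4: prey: 0+0-0=0; pred: 61+0-18=43
Step 5: prey: 0+0-0=0; pred: 43+0-12=31
Step 6: prey: 0+0-0=0; pred: 31+0-9=22
Step 7: prey: 0+0-0=0; pred: 22+0-6=16
Step 8: prey: 0+0-0=0; pred: 16+0-4=12
Step 9: prey: 0+0-0=0; pred: 12+0-3=9
Max prey = 54 at step 1

Answer: 54 1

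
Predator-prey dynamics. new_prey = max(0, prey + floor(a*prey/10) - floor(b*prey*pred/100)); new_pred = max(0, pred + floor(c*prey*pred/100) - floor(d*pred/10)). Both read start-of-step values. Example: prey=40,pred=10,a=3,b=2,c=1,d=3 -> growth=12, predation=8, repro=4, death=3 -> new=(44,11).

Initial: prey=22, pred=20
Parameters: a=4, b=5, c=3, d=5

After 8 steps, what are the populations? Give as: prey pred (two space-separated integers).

Step 1: prey: 22+8-22=8; pred: 20+13-10=23
Step 2: prey: 8+3-9=2; pred: 23+5-11=17
Step 3: prey: 2+0-1=1; pred: 17+1-8=10
Step 4: prey: 1+0-0=1; pred: 10+0-5=5
Step 5: prey: 1+0-0=1; pred: 5+0-2=3
Step 6: prey: 1+0-0=1; pred: 3+0-1=2
Step 7: prey: 1+0-0=1; pred: 2+0-1=1
Step 8: prey: 1+0-0=1; pred: 1+0-0=1

Answer: 1 1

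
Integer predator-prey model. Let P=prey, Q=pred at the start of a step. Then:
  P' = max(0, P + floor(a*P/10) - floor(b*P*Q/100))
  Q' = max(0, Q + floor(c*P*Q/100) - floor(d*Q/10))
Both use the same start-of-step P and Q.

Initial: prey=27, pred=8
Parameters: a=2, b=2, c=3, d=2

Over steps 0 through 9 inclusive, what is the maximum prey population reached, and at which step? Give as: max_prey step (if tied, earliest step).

Answer: 28 1

Derivation:
Step 1: prey: 27+5-4=28; pred: 8+6-1=13
Step 2: prey: 28+5-7=26; pred: 13+10-2=21
Step 3: prey: 26+5-10=21; pred: 21+16-4=33
Step 4: prey: 21+4-13=12; pred: 33+20-6=47
Step 5: prey: 12+2-11=3; pred: 47+16-9=54
Step 6: prey: 3+0-3=0; pred: 54+4-10=48
Step 7: prey: 0+0-0=0; pred: 48+0-9=39
Step 8: prey: 0+0-0=0; pred: 39+0-7=32
Step 9: prey: 0+0-0=0; pred: 32+0-6=26
Max prey = 28 at step 1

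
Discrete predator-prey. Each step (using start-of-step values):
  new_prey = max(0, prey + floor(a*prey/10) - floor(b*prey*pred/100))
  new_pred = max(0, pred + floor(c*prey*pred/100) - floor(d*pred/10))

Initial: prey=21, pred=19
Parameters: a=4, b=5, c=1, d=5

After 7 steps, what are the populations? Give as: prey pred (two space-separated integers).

Answer: 25 1

Derivation:
Step 1: prey: 21+8-19=10; pred: 19+3-9=13
Step 2: prey: 10+4-6=8; pred: 13+1-6=8
Step 3: prey: 8+3-3=8; pred: 8+0-4=4
Step 4: prey: 8+3-1=10; pred: 4+0-2=2
Step 5: prey: 10+4-1=13; pred: 2+0-1=1
Step 6: prey: 13+5-0=18; pred: 1+0-0=1
Step 7: prey: 18+7-0=25; pred: 1+0-0=1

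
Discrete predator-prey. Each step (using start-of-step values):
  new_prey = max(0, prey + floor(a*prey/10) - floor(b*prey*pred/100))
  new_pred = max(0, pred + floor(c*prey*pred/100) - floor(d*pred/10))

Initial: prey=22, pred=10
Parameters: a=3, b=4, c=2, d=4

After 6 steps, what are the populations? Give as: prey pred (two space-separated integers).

Answer: 15 7

Derivation:
Step 1: prey: 22+6-8=20; pred: 10+4-4=10
Step 2: prey: 20+6-8=18; pred: 10+4-4=10
Step 3: prey: 18+5-7=16; pred: 10+3-4=9
Step 4: prey: 16+4-5=15; pred: 9+2-3=8
Step 5: prey: 15+4-4=15; pred: 8+2-3=7
Step 6: prey: 15+4-4=15; pred: 7+2-2=7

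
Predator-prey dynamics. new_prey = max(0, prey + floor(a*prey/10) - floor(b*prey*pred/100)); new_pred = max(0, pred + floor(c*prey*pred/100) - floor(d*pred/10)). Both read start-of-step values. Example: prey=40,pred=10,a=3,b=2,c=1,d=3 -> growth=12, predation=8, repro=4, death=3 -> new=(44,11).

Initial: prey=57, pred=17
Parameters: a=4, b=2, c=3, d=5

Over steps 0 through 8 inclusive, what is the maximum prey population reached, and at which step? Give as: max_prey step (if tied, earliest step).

Answer: 60 1

Derivation:
Step 1: prey: 57+22-19=60; pred: 17+29-8=38
Step 2: prey: 60+24-45=39; pred: 38+68-19=87
Step 3: prey: 39+15-67=0; pred: 87+101-43=145
Step 4: prey: 0+0-0=0; pred: 145+0-72=73
Step 5: prey: 0+0-0=0; pred: 73+0-36=37
Step 6: prey: 0+0-0=0; pred: 37+0-18=19
Step 7: prey: 0+0-0=0; pred: 19+0-9=10
Step 8: prey: 0+0-0=0; pred: 10+0-5=5
Max prey = 60 at step 1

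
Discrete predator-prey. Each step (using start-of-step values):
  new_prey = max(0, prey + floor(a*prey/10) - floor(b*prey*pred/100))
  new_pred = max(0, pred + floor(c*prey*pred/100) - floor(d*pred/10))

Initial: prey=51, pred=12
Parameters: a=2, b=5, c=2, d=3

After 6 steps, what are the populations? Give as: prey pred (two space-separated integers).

Answer: 0 9

Derivation:
Step 1: prey: 51+10-30=31; pred: 12+12-3=21
Step 2: prey: 31+6-32=5; pred: 21+13-6=28
Step 3: prey: 5+1-7=0; pred: 28+2-8=22
Step 4: prey: 0+0-0=0; pred: 22+0-6=16
Step 5: prey: 0+0-0=0; pred: 16+0-4=12
Step 6: prey: 0+0-0=0; pred: 12+0-3=9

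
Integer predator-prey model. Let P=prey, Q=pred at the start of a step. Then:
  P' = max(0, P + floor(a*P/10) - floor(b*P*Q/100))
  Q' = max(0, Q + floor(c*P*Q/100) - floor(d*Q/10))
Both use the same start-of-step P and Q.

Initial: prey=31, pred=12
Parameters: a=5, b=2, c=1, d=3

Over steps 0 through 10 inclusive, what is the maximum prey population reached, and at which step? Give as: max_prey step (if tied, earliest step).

Step 1: prey: 31+15-7=39; pred: 12+3-3=12
Step 2: prey: 39+19-9=49; pred: 12+4-3=13
Step 3: prey: 49+24-12=61; pred: 13+6-3=16
Step 4: prey: 61+30-19=72; pred: 16+9-4=21
Step 5: prey: 72+36-30=78; pred: 21+15-6=30
Step 6: prey: 78+39-46=71; pred: 30+23-9=44
Step 7: prey: 71+35-62=44; pred: 44+31-13=62
Step 8: prey: 44+22-54=12; pred: 62+27-18=71
Step 9: prey: 12+6-17=1; pred: 71+8-21=58
Step 10: prey: 1+0-1=0; pred: 58+0-17=41
Max prey = 78 at step 5

Answer: 78 5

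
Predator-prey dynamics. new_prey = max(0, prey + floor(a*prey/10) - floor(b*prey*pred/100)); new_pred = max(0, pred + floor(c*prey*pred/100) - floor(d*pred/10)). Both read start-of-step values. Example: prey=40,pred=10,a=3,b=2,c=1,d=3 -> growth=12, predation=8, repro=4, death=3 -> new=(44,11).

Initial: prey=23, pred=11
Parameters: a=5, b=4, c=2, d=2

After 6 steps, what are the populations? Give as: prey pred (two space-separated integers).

Answer: 2 24

Derivation:
Step 1: prey: 23+11-10=24; pred: 11+5-2=14
Step 2: prey: 24+12-13=23; pred: 14+6-2=18
Step 3: prey: 23+11-16=18; pred: 18+8-3=23
Step 4: prey: 18+9-16=11; pred: 23+8-4=27
Step 5: prey: 11+5-11=5; pred: 27+5-5=27
Step 6: prey: 5+2-5=2; pred: 27+2-5=24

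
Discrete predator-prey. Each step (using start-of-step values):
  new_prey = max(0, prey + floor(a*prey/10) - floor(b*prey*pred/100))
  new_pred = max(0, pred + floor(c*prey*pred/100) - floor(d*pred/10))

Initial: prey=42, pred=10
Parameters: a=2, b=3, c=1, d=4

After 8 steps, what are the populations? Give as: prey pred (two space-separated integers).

Answer: 29 4

Derivation:
Step 1: prey: 42+8-12=38; pred: 10+4-4=10
Step 2: prey: 38+7-11=34; pred: 10+3-4=9
Step 3: prey: 34+6-9=31; pred: 9+3-3=9
Step 4: prey: 31+6-8=29; pred: 9+2-3=8
Step 5: prey: 29+5-6=28; pred: 8+2-3=7
Step 6: prey: 28+5-5=28; pred: 7+1-2=6
Step 7: prey: 28+5-5=28; pred: 6+1-2=5
Step 8: prey: 28+5-4=29; pred: 5+1-2=4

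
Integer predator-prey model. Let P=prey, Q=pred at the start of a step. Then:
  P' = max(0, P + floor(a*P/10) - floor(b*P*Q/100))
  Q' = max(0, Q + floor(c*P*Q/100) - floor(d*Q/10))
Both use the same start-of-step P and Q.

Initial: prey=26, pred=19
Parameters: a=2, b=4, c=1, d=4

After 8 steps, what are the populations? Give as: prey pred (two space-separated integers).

Step 1: prey: 26+5-19=12; pred: 19+4-7=16
Step 2: prey: 12+2-7=7; pred: 16+1-6=11
Step 3: prey: 7+1-3=5; pred: 11+0-4=7
Step 4: prey: 5+1-1=5; pred: 7+0-2=5
Step 5: prey: 5+1-1=5; pred: 5+0-2=3
Step 6: prey: 5+1-0=6; pred: 3+0-1=2
Step 7: prey: 6+1-0=7; pred: 2+0-0=2
Step 8: prey: 7+1-0=8; pred: 2+0-0=2

Answer: 8 2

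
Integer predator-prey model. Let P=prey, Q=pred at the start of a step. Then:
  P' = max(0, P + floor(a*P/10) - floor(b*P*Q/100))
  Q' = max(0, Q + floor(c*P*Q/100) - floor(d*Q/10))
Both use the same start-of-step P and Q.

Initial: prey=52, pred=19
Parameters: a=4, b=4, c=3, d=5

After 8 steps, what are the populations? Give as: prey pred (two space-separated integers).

Step 1: prey: 52+20-39=33; pred: 19+29-9=39
Step 2: prey: 33+13-51=0; pred: 39+38-19=58
Step 3: prey: 0+0-0=0; pred: 58+0-29=29
Step 4: prey: 0+0-0=0; pred: 29+0-14=15
Step 5: prey: 0+0-0=0; pred: 15+0-7=8
Step 6: prey: 0+0-0=0; pred: 8+0-4=4
Step 7: prey: 0+0-0=0; pred: 4+0-2=2
Step 8: prey: 0+0-0=0; pred: 2+0-1=1

Answer: 0 1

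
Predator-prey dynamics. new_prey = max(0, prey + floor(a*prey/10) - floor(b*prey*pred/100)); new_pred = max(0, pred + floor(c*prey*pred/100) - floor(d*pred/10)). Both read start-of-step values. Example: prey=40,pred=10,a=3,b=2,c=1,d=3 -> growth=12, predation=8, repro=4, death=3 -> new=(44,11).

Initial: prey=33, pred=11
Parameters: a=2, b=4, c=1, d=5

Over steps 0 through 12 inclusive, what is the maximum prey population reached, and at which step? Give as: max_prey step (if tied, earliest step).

Step 1: prey: 33+6-14=25; pred: 11+3-5=9
Step 2: prey: 25+5-9=21; pred: 9+2-4=7
Step 3: prey: 21+4-5=20; pred: 7+1-3=5
Step 4: prey: 20+4-4=20; pred: 5+1-2=4
Step 5: prey: 20+4-3=21; pred: 4+0-2=2
Step 6: prey: 21+4-1=24; pred: 2+0-1=1
Step 7: prey: 24+4-0=28; pred: 1+0-0=1
Step 8: prey: 28+5-1=32; pred: 1+0-0=1
Step 9: prey: 32+6-1=37; pred: 1+0-0=1
Step 10: prey: 37+7-1=43; pred: 1+0-0=1
Step 11: prey: 43+8-1=50; pred: 1+0-0=1
Step 12: prey: 50+10-2=58; pred: 1+0-0=1
Max prey = 58 at step 12

Answer: 58 12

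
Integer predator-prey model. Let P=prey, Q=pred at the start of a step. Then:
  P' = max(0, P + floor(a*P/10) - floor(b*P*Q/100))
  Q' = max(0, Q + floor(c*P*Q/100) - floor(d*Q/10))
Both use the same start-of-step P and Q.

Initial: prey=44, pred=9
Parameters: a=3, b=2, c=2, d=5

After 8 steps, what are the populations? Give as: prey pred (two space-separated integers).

Step 1: prey: 44+13-7=50; pred: 9+7-4=12
Step 2: prey: 50+15-12=53; pred: 12+12-6=18
Step 3: prey: 53+15-19=49; pred: 18+19-9=28
Step 4: prey: 49+14-27=36; pred: 28+27-14=41
Step 5: prey: 36+10-29=17; pred: 41+29-20=50
Step 6: prey: 17+5-17=5; pred: 50+17-25=42
Step 7: prey: 5+1-4=2; pred: 42+4-21=25
Step 8: prey: 2+0-1=1; pred: 25+1-12=14

Answer: 1 14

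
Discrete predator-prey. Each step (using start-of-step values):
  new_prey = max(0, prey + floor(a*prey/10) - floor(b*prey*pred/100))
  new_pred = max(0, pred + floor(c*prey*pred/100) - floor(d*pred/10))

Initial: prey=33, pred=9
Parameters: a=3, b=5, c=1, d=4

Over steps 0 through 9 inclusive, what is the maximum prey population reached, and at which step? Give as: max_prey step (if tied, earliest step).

Answer: 36 9

Derivation:
Step 1: prey: 33+9-14=28; pred: 9+2-3=8
Step 2: prey: 28+8-11=25; pred: 8+2-3=7
Step 3: prey: 25+7-8=24; pred: 7+1-2=6
Step 4: prey: 24+7-7=24; pred: 6+1-2=5
Step 5: prey: 24+7-6=25; pred: 5+1-2=4
Step 6: prey: 25+7-5=27; pred: 4+1-1=4
Step 7: prey: 27+8-5=30; pred: 4+1-1=4
Step 8: prey: 30+9-6=33; pred: 4+1-1=4
Step 9: prey: 33+9-6=36; pred: 4+1-1=4
Max prey = 36 at step 9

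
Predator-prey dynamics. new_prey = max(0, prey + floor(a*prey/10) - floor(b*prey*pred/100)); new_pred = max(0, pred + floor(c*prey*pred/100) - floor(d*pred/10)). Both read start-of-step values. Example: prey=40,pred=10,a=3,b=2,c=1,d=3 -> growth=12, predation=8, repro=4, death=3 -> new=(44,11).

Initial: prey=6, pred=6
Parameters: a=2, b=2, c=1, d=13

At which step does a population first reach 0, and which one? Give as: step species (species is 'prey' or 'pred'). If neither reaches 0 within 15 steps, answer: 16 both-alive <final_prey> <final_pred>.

Step 1: prey: 6+1-0=7; pred: 6+0-7=0
First extinction: pred at step 1

Answer: 1 pred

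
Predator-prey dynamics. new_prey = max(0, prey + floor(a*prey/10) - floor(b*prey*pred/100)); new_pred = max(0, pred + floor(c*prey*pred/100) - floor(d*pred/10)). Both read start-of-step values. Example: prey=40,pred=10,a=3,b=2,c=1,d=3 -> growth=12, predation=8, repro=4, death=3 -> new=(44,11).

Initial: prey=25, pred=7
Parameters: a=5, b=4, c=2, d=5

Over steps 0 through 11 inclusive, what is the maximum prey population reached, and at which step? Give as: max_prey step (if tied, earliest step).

Step 1: prey: 25+12-7=30; pred: 7+3-3=7
Step 2: prey: 30+15-8=37; pred: 7+4-3=8
Step 3: prey: 37+18-11=44; pred: 8+5-4=9
Step 4: prey: 44+22-15=51; pred: 9+7-4=12
Step 5: prey: 51+25-24=52; pred: 12+12-6=18
Step 6: prey: 52+26-37=41; pred: 18+18-9=27
Step 7: prey: 41+20-44=17; pred: 27+22-13=36
Step 8: prey: 17+8-24=1; pred: 36+12-18=30
Step 9: prey: 1+0-1=0; pred: 30+0-15=15
Step 10: prey: 0+0-0=0; pred: 15+0-7=8
Step 11: prey: 0+0-0=0; pred: 8+0-4=4
Max prey = 52 at step 5

Answer: 52 5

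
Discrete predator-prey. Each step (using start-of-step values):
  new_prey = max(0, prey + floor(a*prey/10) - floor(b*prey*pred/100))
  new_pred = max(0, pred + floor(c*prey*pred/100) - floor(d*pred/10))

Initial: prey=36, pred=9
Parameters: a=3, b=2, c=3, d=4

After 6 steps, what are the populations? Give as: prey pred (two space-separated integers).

Step 1: prey: 36+10-6=40; pred: 9+9-3=15
Step 2: prey: 40+12-12=40; pred: 15+18-6=27
Step 3: prey: 40+12-21=31; pred: 27+32-10=49
Step 4: prey: 31+9-30=10; pred: 49+45-19=75
Step 5: prey: 10+3-15=0; pred: 75+22-30=67
Step 6: prey: 0+0-0=0; pred: 67+0-26=41

Answer: 0 41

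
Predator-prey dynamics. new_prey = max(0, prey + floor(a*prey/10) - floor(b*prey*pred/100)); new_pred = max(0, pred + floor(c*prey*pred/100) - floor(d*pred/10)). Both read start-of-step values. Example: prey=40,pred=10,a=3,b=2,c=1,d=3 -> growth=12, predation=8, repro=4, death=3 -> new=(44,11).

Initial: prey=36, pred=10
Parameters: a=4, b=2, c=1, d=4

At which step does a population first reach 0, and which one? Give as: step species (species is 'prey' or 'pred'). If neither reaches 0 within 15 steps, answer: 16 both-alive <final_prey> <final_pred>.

Step 1: prey: 36+14-7=43; pred: 10+3-4=9
Step 2: prey: 43+17-7=53; pred: 9+3-3=9
Step 3: prey: 53+21-9=65; pred: 9+4-3=10
Step 4: prey: 65+26-13=78; pred: 10+6-4=12
Step 5: prey: 78+31-18=91; pred: 12+9-4=17
Step 6: prey: 91+36-30=97; pred: 17+15-6=26
Step 7: prey: 97+38-50=85; pred: 26+25-10=41
Step 8: prey: 85+34-69=50; pred: 41+34-16=59
Step 9: prey: 50+20-59=11; pred: 59+29-23=65
Step 10: prey: 11+4-14=1; pred: 65+7-26=46
Step 11: prey: 1+0-0=1; pred: 46+0-18=28
Step 12: prey: 1+0-0=1; pred: 28+0-11=17
Step 13: prey: 1+0-0=1; pred: 17+0-6=11
Step 14: prey: 1+0-0=1; pred: 11+0-4=7
Step 15: prey: 1+0-0=1; pred: 7+0-2=5
No extinction within 15 steps

Answer: 16 both-alive 1 5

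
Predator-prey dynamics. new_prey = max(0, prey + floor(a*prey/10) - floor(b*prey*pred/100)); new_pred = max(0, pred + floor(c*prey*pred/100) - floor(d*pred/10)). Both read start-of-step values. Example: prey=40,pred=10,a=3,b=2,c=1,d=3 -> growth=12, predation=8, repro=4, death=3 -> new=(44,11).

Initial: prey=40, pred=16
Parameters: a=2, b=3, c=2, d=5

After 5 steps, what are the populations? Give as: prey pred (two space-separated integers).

Answer: 6 7

Derivation:
Step 1: prey: 40+8-19=29; pred: 16+12-8=20
Step 2: prey: 29+5-17=17; pred: 20+11-10=21
Step 3: prey: 17+3-10=10; pred: 21+7-10=18
Step 4: prey: 10+2-5=7; pred: 18+3-9=12
Step 5: prey: 7+1-2=6; pred: 12+1-6=7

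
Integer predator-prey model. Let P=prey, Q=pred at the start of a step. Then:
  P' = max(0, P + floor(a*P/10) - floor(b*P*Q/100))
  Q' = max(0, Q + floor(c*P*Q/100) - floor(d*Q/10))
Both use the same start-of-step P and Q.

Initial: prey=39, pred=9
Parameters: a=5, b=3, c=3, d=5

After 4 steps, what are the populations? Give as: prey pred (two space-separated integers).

Answer: 0 86

Derivation:
Step 1: prey: 39+19-10=48; pred: 9+10-4=15
Step 2: prey: 48+24-21=51; pred: 15+21-7=29
Step 3: prey: 51+25-44=32; pred: 29+44-14=59
Step 4: prey: 32+16-56=0; pred: 59+56-29=86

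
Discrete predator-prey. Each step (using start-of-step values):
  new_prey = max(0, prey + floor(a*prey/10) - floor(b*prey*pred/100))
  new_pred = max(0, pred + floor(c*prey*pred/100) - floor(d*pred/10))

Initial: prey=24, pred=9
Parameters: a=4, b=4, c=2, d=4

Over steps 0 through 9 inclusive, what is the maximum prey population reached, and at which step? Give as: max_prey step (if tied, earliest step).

Step 1: prey: 24+9-8=25; pred: 9+4-3=10
Step 2: prey: 25+10-10=25; pred: 10+5-4=11
Step 3: prey: 25+10-11=24; pred: 11+5-4=12
Step 4: prey: 24+9-11=22; pred: 12+5-4=13
Step 5: prey: 22+8-11=19; pred: 13+5-5=13
Step 6: prey: 19+7-9=17; pred: 13+4-5=12
Step 7: prey: 17+6-8=15; pred: 12+4-4=12
Step 8: prey: 15+6-7=14; pred: 12+3-4=11
Step 9: prey: 14+5-6=13; pred: 11+3-4=10
Max prey = 25 at step 1

Answer: 25 1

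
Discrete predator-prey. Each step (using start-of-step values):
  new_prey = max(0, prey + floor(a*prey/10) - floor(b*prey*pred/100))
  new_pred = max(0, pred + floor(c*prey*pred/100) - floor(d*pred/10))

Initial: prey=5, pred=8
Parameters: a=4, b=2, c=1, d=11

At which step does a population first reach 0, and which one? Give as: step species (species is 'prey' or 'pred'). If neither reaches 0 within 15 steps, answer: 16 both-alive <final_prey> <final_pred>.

Answer: 1 pred

Derivation:
Step 1: prey: 5+2-0=7; pred: 8+0-8=0
First extinction: pred at step 1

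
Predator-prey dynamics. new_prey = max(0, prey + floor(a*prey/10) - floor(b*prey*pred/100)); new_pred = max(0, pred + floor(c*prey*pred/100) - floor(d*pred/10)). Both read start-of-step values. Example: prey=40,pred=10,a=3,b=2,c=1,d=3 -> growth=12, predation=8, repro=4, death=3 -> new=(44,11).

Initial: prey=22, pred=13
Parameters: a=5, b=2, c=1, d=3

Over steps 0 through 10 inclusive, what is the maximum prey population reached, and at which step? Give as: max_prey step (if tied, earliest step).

Answer: 79 6

Derivation:
Step 1: prey: 22+11-5=28; pred: 13+2-3=12
Step 2: prey: 28+14-6=36; pred: 12+3-3=12
Step 3: prey: 36+18-8=46; pred: 12+4-3=13
Step 4: prey: 46+23-11=58; pred: 13+5-3=15
Step 5: prey: 58+29-17=70; pred: 15+8-4=19
Step 6: prey: 70+35-26=79; pred: 19+13-5=27
Step 7: prey: 79+39-42=76; pred: 27+21-8=40
Step 8: prey: 76+38-60=54; pred: 40+30-12=58
Step 9: prey: 54+27-62=19; pred: 58+31-17=72
Step 10: prey: 19+9-27=1; pred: 72+13-21=64
Max prey = 79 at step 6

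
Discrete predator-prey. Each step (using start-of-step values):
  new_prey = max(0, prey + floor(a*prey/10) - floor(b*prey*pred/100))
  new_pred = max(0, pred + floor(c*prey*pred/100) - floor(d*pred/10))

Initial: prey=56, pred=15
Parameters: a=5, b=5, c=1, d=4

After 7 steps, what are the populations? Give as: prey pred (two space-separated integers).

Answer: 15 4

Derivation:
Step 1: prey: 56+28-42=42; pred: 15+8-6=17
Step 2: prey: 42+21-35=28; pred: 17+7-6=18
Step 3: prey: 28+14-25=17; pred: 18+5-7=16
Step 4: prey: 17+8-13=12; pred: 16+2-6=12
Step 5: prey: 12+6-7=11; pred: 12+1-4=9
Step 6: prey: 11+5-4=12; pred: 9+0-3=6
Step 7: prey: 12+6-3=15; pred: 6+0-2=4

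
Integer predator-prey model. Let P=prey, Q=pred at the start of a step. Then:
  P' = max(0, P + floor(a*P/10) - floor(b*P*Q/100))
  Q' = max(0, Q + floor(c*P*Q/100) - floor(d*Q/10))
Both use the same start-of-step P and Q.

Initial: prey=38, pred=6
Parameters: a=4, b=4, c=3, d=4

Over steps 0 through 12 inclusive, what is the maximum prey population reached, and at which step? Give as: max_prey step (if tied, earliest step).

Step 1: prey: 38+15-9=44; pred: 6+6-2=10
Step 2: prey: 44+17-17=44; pred: 10+13-4=19
Step 3: prey: 44+17-33=28; pred: 19+25-7=37
Step 4: prey: 28+11-41=0; pred: 37+31-14=54
Step 5: prey: 0+0-0=0; pred: 54+0-21=33
Step 6: prey: 0+0-0=0; pred: 33+0-13=20
Step 7: prey: 0+0-0=0; pred: 20+0-8=12
Step 8: prey: 0+0-0=0; pred: 12+0-4=8
Step 9: prey: 0+0-0=0; pred: 8+0-3=5
Step 10: prey: 0+0-0=0; pred: 5+0-2=3
Step 11: prey: 0+0-0=0; pred: 3+0-1=2
Step 12: prey: 0+0-0=0; pred: 2+0-0=2
Max prey = 44 at step 1

Answer: 44 1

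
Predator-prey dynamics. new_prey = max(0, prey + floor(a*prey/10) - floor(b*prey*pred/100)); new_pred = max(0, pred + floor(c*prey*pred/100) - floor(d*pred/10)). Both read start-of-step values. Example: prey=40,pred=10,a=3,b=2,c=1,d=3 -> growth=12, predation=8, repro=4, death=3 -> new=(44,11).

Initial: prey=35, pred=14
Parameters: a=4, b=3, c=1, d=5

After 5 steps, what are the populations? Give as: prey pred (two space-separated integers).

Step 1: prey: 35+14-14=35; pred: 14+4-7=11
Step 2: prey: 35+14-11=38; pred: 11+3-5=9
Step 3: prey: 38+15-10=43; pred: 9+3-4=8
Step 4: prey: 43+17-10=50; pred: 8+3-4=7
Step 5: prey: 50+20-10=60; pred: 7+3-3=7

Answer: 60 7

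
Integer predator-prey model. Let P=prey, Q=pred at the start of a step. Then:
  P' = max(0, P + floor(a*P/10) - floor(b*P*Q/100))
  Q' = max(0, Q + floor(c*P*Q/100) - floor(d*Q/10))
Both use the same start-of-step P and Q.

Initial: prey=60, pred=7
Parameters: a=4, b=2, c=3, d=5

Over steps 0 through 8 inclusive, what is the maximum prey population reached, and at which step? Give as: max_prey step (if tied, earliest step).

Step 1: prey: 60+24-8=76; pred: 7+12-3=16
Step 2: prey: 76+30-24=82; pred: 16+36-8=44
Step 3: prey: 82+32-72=42; pred: 44+108-22=130
Step 4: prey: 42+16-109=0; pred: 130+163-65=228
Step 5: prey: 0+0-0=0; pred: 228+0-114=114
Step 6: prey: 0+0-0=0; pred: 114+0-57=57
Step 7: prey: 0+0-0=0; pred: 57+0-28=29
Step 8: prey: 0+0-0=0; pred: 29+0-14=15
Max prey = 82 at step 2

Answer: 82 2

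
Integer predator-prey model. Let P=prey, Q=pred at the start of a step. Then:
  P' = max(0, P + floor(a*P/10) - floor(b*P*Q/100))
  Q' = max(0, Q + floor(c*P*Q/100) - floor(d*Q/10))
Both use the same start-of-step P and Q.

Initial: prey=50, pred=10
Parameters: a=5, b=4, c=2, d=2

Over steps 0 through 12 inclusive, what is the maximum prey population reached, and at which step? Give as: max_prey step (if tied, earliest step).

Answer: 55 1

Derivation:
Step 1: prey: 50+25-20=55; pred: 10+10-2=18
Step 2: prey: 55+27-39=43; pred: 18+19-3=34
Step 3: prey: 43+21-58=6; pred: 34+29-6=57
Step 4: prey: 6+3-13=0; pred: 57+6-11=52
Step 5: prey: 0+0-0=0; pred: 52+0-10=42
Step 6: prey: 0+0-0=0; pred: 42+0-8=34
Step 7: prey: 0+0-0=0; pred: 34+0-6=28
Step 8: prey: 0+0-0=0; pred: 28+0-5=23
Step 9: prey: 0+0-0=0; pred: 23+0-4=19
Step 10: prey: 0+0-0=0; pred: 19+0-3=16
Step 11: prey: 0+0-0=0; pred: 16+0-3=13
Step 12: prey: 0+0-0=0; pred: 13+0-2=11
Max prey = 55 at step 1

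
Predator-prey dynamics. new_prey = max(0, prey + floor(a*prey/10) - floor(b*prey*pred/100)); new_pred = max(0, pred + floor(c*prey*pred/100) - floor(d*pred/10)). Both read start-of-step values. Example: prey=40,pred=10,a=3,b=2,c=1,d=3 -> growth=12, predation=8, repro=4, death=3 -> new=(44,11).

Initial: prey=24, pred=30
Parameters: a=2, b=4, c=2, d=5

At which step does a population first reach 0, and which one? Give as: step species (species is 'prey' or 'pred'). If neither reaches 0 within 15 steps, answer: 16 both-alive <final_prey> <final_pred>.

Answer: 1 prey

Derivation:
Step 1: prey: 24+4-28=0; pred: 30+14-15=29
First extinction: prey at step 1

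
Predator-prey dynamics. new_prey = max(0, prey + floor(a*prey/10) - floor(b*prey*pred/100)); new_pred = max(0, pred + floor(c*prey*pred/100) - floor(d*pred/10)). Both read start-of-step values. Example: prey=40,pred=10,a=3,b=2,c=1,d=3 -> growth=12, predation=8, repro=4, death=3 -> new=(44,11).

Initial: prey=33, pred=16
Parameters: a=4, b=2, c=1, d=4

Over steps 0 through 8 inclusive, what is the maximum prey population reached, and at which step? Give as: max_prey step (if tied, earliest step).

Answer: 64 7

Derivation:
Step 1: prey: 33+13-10=36; pred: 16+5-6=15
Step 2: prey: 36+14-10=40; pred: 15+5-6=14
Step 3: prey: 40+16-11=45; pred: 14+5-5=14
Step 4: prey: 45+18-12=51; pred: 14+6-5=15
Step 5: prey: 51+20-15=56; pred: 15+7-6=16
Step 6: prey: 56+22-17=61; pred: 16+8-6=18
Step 7: prey: 61+24-21=64; pred: 18+10-7=21
Step 8: prey: 64+25-26=63; pred: 21+13-8=26
Max prey = 64 at step 7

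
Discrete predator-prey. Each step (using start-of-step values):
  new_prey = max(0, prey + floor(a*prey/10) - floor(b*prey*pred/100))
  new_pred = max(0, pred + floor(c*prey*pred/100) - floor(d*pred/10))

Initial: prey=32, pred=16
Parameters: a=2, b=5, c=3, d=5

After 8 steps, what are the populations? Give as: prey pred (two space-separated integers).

Answer: 0 1

Derivation:
Step 1: prey: 32+6-25=13; pred: 16+15-8=23
Step 2: prey: 13+2-14=1; pred: 23+8-11=20
Step 3: prey: 1+0-1=0; pred: 20+0-10=10
Step 4: prey: 0+0-0=0; pred: 10+0-5=5
Step 5: prey: 0+0-0=0; pred: 5+0-2=3
Step 6: prey: 0+0-0=0; pred: 3+0-1=2
Step 7: prey: 0+0-0=0; pred: 2+0-1=1
Step 8: prey: 0+0-0=0; pred: 1+0-0=1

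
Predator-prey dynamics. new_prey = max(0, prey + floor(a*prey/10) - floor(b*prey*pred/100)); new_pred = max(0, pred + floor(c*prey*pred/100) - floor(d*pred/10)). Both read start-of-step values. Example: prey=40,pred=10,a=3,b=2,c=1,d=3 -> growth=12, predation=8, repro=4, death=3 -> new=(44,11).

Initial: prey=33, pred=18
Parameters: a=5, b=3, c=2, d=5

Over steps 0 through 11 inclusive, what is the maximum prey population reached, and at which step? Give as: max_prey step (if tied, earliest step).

Step 1: prey: 33+16-17=32; pred: 18+11-9=20
Step 2: prey: 32+16-19=29; pred: 20+12-10=22
Step 3: prey: 29+14-19=24; pred: 22+12-11=23
Step 4: prey: 24+12-16=20; pred: 23+11-11=23
Step 5: prey: 20+10-13=17; pred: 23+9-11=21
Step 6: prey: 17+8-10=15; pred: 21+7-10=18
Step 7: prey: 15+7-8=14; pred: 18+5-9=14
Step 8: prey: 14+7-5=16; pred: 14+3-7=10
Step 9: prey: 16+8-4=20; pred: 10+3-5=8
Step 10: prey: 20+10-4=26; pred: 8+3-4=7
Step 11: prey: 26+13-5=34; pred: 7+3-3=7
Max prey = 34 at step 11

Answer: 34 11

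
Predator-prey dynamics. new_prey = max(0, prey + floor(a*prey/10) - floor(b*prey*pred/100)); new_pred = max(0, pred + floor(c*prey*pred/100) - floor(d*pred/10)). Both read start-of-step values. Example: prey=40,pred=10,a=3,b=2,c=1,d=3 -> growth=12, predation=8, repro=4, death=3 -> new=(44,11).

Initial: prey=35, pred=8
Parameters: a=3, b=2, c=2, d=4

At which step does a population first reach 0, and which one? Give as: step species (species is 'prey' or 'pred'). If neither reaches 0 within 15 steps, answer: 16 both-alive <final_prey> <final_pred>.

Step 1: prey: 35+10-5=40; pred: 8+5-3=10
Step 2: prey: 40+12-8=44; pred: 10+8-4=14
Step 3: prey: 44+13-12=45; pred: 14+12-5=21
Step 4: prey: 45+13-18=40; pred: 21+18-8=31
Step 5: prey: 40+12-24=28; pred: 31+24-12=43
Step 6: prey: 28+8-24=12; pred: 43+24-17=50
Step 7: prey: 12+3-12=3; pred: 50+12-20=42
Step 8: prey: 3+0-2=1; pred: 42+2-16=28
Step 9: prey: 1+0-0=1; pred: 28+0-11=17
Step 10: prey: 1+0-0=1; pred: 17+0-6=11
Step 11: prey: 1+0-0=1; pred: 11+0-4=7
Step 12: prey: 1+0-0=1; pred: 7+0-2=5
Step 13: prey: 1+0-0=1; pred: 5+0-2=3
Step 14: prey: 1+0-0=1; pred: 3+0-1=2
Step 15: prey: 1+0-0=1; pred: 2+0-0=2
No extinction within 15 steps

Answer: 16 both-alive 1 2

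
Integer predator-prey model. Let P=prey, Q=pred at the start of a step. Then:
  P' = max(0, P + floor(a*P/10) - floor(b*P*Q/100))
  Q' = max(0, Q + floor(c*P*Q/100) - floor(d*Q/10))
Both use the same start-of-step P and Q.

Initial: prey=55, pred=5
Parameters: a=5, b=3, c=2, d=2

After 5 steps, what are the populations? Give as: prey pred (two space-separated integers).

Step 1: prey: 55+27-8=74; pred: 5+5-1=9
Step 2: prey: 74+37-19=92; pred: 9+13-1=21
Step 3: prey: 92+46-57=81; pred: 21+38-4=55
Step 4: prey: 81+40-133=0; pred: 55+89-11=133
Step 5: prey: 0+0-0=0; pred: 133+0-26=107

Answer: 0 107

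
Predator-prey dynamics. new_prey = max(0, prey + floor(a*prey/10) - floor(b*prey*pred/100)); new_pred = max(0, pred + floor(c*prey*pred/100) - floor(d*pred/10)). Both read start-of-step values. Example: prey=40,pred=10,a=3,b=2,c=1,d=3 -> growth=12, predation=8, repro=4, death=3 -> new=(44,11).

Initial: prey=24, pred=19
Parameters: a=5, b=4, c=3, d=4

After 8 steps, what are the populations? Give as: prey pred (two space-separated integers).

Step 1: prey: 24+12-18=18; pred: 19+13-7=25
Step 2: prey: 18+9-18=9; pred: 25+13-10=28
Step 3: prey: 9+4-10=3; pred: 28+7-11=24
Step 4: prey: 3+1-2=2; pred: 24+2-9=17
Step 5: prey: 2+1-1=2; pred: 17+1-6=12
Step 6: prey: 2+1-0=3; pred: 12+0-4=8
Step 7: prey: 3+1-0=4; pred: 8+0-3=5
Step 8: prey: 4+2-0=6; pred: 5+0-2=3

Answer: 6 3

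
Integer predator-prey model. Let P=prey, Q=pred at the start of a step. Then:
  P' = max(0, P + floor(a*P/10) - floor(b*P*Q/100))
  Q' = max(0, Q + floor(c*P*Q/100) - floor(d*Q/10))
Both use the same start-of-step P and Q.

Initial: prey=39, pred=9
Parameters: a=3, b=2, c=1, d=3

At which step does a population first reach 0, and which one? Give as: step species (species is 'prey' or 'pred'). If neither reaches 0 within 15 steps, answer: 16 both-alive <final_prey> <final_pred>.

Step 1: prey: 39+11-7=43; pred: 9+3-2=10
Step 2: prey: 43+12-8=47; pred: 10+4-3=11
Step 3: prey: 47+14-10=51; pred: 11+5-3=13
Step 4: prey: 51+15-13=53; pred: 13+6-3=16
Step 5: prey: 53+15-16=52; pred: 16+8-4=20
Step 6: prey: 52+15-20=47; pred: 20+10-6=24
Step 7: prey: 47+14-22=39; pred: 24+11-7=28
Step 8: prey: 39+11-21=29; pred: 28+10-8=30
Step 9: prey: 29+8-17=20; pred: 30+8-9=29
Step 10: prey: 20+6-11=15; pred: 29+5-8=26
Step 11: prey: 15+4-7=12; pred: 26+3-7=22
Step 12: prey: 12+3-5=10; pred: 22+2-6=18
Step 13: prey: 10+3-3=10; pred: 18+1-5=14
Step 14: prey: 10+3-2=11; pred: 14+1-4=11
Step 15: prey: 11+3-2=12; pred: 11+1-3=9
No extinction within 15 steps

Answer: 16 both-alive 12 9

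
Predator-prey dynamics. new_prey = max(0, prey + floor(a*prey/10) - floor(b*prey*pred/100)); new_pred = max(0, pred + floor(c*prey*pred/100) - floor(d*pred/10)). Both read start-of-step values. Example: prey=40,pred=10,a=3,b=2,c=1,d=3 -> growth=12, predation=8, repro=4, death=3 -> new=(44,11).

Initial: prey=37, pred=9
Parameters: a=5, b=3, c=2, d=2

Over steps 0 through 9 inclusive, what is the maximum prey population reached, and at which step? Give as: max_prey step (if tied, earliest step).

Answer: 50 2

Derivation:
Step 1: prey: 37+18-9=46; pred: 9+6-1=14
Step 2: prey: 46+23-19=50; pred: 14+12-2=24
Step 3: prey: 50+25-36=39; pred: 24+24-4=44
Step 4: prey: 39+19-51=7; pred: 44+34-8=70
Step 5: prey: 7+3-14=0; pred: 70+9-14=65
Step 6: prey: 0+0-0=0; pred: 65+0-13=52
Step 7: prey: 0+0-0=0; pred: 52+0-10=42
Step 8: prey: 0+0-0=0; pred: 42+0-8=34
Step 9: prey: 0+0-0=0; pred: 34+0-6=28
Max prey = 50 at step 2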